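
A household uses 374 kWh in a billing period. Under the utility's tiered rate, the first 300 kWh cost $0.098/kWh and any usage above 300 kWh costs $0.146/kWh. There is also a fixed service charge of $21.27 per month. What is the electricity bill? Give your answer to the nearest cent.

First 300 kWh × $0.098 = $29.40
Remaining 74 kWh × $0.146 = $10.80
Energy charge = $40.20; + service $21.27 = $61.47

$61.47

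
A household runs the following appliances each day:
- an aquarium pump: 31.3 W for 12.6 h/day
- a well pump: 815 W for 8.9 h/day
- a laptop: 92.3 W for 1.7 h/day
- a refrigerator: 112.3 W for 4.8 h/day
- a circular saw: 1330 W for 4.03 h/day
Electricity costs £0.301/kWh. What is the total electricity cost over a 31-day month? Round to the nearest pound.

aquarium pump: 31.3 W × 12.6 h × 31 d = 12,226 Wh = 12.23 kWh
well pump: 815 W × 8.9 h × 31 d = 224,858 Wh = 224.9 kWh
laptop: 92.3 W × 1.7 h × 31 d = 4,864 Wh = 4.864 kWh
refrigerator: 112.3 W × 4.8 h × 31 d = 16,710 Wh = 16.71 kWh
circular saw: 1330 W × 4.03 h × 31 d = 166,157 Wh = 166.2 kWh
Total energy = 12.23 + 224.9 + 4.864 + 16.71 + 166.2 = 424.8 kWh
Cost = 424.8 kWh × £0.301 = £127.87 ≈ £128

£128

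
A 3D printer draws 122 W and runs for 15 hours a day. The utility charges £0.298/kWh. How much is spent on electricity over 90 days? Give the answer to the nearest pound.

£49

Energy = 122 W × 15 h/day × 90 days = 164,700 Wh = 164.7 kWh
Cost = 164.7 kWh × £0.298/kWh = £49.08 ≈ £49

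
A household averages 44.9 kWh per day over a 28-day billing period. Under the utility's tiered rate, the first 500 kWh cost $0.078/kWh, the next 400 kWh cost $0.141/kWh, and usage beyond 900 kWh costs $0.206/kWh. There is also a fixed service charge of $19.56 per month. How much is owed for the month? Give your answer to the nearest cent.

Usage = 44.9 kWh/day × 28 days = 1257.2 kWh
First 500 kWh × $0.078 = $39.00
Next 400 kWh × $0.141 = $56.40
Remaining 357.2 kWh × $0.206 = $73.58
Energy charge = $168.98; + service $19.56 = $188.54

$188.54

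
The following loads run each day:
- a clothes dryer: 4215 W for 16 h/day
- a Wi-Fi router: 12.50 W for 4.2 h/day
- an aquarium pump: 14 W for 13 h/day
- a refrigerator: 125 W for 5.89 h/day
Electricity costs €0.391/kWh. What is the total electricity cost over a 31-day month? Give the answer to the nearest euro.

€829

clothes dryer: 4215 W × 16 h × 31 d = 2,090,640 Wh = 2,091 kWh
Wi-Fi router: 12.50 W × 4.2 h × 31 d = 1,628 Wh = 1.627 kWh
aquarium pump: 14 W × 13 h × 31 d = 5,642 Wh = 5.642 kWh
refrigerator: 125 W × 5.89 h × 31 d = 22,824 Wh = 22.82 kWh
Total energy = 2,091 + 1.627 + 5.642 + 22.82 = 2,121 kWh
Cost = 2,121 kWh × €0.391 = €829.21 ≈ €829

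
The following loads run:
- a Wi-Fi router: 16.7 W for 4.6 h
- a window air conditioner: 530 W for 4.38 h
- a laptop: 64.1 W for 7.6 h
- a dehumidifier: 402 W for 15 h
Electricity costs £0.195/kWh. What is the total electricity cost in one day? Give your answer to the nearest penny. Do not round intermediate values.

Wi-Fi router: 16.7 W × 4.6 h = 77 Wh = 0.07682 kWh
window air conditioner: 530 W × 4.38 h = 2,321 Wh = 2.321 kWh
laptop: 64.1 W × 7.6 h = 487 Wh = 0.4872 kWh
dehumidifier: 402 W × 15 h = 6,030 Wh = 6.03 kWh
Total energy = 0.07682 + 2.321 + 0.4872 + 6.03 = 8.915 kWh
Cost = 8.915 kWh × £0.195 = £1.74

£1.74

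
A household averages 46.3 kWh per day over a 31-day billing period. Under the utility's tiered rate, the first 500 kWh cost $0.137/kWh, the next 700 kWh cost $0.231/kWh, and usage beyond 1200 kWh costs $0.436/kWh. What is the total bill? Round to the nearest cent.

Usage = 46.3 kWh/day × 31 days = 1435.3 kWh
First 500 kWh × $0.137 = $68.50
Next 700 kWh × $0.231 = $161.70
Remaining 235.3 kWh × $0.436 = $102.59
Total = $332.79

$332.79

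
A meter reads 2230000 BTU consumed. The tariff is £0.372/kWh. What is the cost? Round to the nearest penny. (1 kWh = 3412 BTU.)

2230000 BTU × (0.00029308 kWh/BTU) = 653.6 kWh
Cost = 653.6 kWh × £0.372/kWh = £243.13

£243.13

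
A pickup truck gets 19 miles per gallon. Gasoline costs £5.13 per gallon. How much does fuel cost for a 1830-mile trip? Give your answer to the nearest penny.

£494.10

Fuel = 1830 mi / 19 mpg = 96.32 gal
Cost = 96.32 gal × £5.13/gal = £494.10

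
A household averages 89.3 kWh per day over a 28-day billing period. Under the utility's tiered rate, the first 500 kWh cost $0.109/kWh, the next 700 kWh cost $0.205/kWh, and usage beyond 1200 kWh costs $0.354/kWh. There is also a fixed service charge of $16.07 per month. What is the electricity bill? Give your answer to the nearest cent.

Usage = 89.3 kWh/day × 28 days = 2500.4 kWh
First 500 kWh × $0.109 = $54.50
Next 700 kWh × $0.205 = $143.50
Remaining 1300.4 kWh × $0.354 = $460.34
Energy charge = $658.34; + service $16.07 = $674.41

$674.41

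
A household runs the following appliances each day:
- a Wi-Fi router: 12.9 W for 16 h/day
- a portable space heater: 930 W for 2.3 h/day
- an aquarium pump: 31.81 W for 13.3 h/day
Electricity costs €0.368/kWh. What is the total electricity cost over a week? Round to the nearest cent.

Wi-Fi router: 12.9 W × 16 h × 7 d = 1,445 Wh = 1.445 kWh
portable space heater: 930 W × 2.3 h × 7 d = 14,973 Wh = 14.97 kWh
aquarium pump: 31.81 W × 13.3 h × 7 d = 2,962 Wh = 2.962 kWh
Total energy = 1.445 + 14.97 + 2.962 = 19.38 kWh
Cost = 19.38 kWh × €0.368 = €7.13

€7.13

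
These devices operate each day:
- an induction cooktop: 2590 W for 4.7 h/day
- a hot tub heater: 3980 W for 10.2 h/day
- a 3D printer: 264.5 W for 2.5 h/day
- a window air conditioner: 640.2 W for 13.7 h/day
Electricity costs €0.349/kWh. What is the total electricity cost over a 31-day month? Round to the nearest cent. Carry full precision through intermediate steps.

induction cooktop: 2590 W × 4.7 h × 31 d = 377,363 Wh = 377.4 kWh
hot tub heater: 3980 W × 10.2 h × 31 d = 1,258,476 Wh = 1,258 kWh
3D printer: 264.5 W × 2.5 h × 31 d = 20,499 Wh = 20.5 kWh
window air conditioner: 640.2 W × 13.7 h × 31 d = 271,893 Wh = 271.9 kWh
Total energy = 377.4 + 1,258 + 20.5 + 271.9 = 1,928 kWh
Cost = 1,928 kWh × €0.349 = €672.95

€672.95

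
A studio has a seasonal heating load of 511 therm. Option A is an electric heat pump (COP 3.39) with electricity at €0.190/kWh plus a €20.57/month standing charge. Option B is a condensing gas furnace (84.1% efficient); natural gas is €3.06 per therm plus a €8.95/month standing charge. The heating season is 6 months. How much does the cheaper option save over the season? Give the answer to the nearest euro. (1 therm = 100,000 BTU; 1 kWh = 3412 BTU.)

Heat load = 511 therm × 100,000 = 51,100,000 BTU
Gas: input = 51,100,000 / 0.841 = 60,760,999 BTU = 607.6 therm → 607.6 × €3.06 = €1,859.29; + 6 × €8.95 standing = €1,912.99
Heat pump: 51,100,000 BTU / 3412 = 14,980 kWh heat; / 3.39 = 4,418 kWh in → × €0.190 = €839.39; + 6 × €20.57 standing = €962.81
Difference = |€1,912.99 − €962.81| = €950.17 ≈ €950

€950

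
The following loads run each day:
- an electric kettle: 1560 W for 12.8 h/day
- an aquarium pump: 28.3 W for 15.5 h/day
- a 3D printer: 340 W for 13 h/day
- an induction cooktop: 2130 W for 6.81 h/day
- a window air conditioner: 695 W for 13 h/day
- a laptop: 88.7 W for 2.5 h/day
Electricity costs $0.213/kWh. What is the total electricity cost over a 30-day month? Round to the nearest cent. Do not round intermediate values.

$310.48

electric kettle: 1560 W × 12.8 h × 30 d = 599,040 Wh = 599 kWh
aquarium pump: 28.3 W × 15.5 h × 30 d = 13,160 Wh = 13.16 kWh
3D printer: 340 W × 13 h × 30 d = 132,600 Wh = 132.6 kWh
induction cooktop: 2130 W × 6.81 h × 30 d = 435,159 Wh = 435.2 kWh
window air conditioner: 695 W × 13 h × 30 d = 271,050 Wh = 271.1 kWh
laptop: 88.7 W × 2.5 h × 30 d = 6,652 Wh = 6.652 kWh
Total energy = 599 + 13.16 + 132.6 + 435.2 + 271.1 + 6.652 = 1,458 kWh
Cost = 1,458 kWh × $0.213 = $310.48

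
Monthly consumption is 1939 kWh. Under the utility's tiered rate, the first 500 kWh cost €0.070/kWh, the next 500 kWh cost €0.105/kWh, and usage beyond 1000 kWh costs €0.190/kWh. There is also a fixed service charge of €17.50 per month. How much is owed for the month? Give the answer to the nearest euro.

First 500 kWh × €0.070 = €35.00
Next 500 kWh × €0.105 = €52.50
Remaining 939 kWh × €0.190 = €178.41
Energy charge = €265.91; + service €17.50 = €283.41 ≈ €283

€283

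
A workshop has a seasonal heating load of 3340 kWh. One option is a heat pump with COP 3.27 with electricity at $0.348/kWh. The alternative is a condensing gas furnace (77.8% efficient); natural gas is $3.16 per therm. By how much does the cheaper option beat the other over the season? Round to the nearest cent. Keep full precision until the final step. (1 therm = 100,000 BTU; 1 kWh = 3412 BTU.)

$107.42

Heat load = 3340 kWh × 3412 = 11,396,080 BTU
Gas: input = 11,396,080 / 0.778 = 14,647,918 BTU = 146.5 therm → 146.5 × $3.16 = $462.87
Heat pump: 11,396,080 BTU / 3412 = 3,340 kWh heat; / 3.27 = 1,021 kWh in → × $0.348 = $355.45
Difference = |$462.87 − $355.45| = $107.42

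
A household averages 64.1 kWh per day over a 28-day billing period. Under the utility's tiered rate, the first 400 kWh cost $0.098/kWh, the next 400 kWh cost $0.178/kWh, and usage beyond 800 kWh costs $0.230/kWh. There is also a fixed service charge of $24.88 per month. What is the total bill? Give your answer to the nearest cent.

$364.08

Usage = 64.1 kWh/day × 28 days = 1794.8 kWh
First 400 kWh × $0.098 = $39.20
Next 400 kWh × $0.178 = $71.20
Remaining 994.8 kWh × $0.230 = $228.80
Energy charge = $339.20; + service $24.88 = $364.08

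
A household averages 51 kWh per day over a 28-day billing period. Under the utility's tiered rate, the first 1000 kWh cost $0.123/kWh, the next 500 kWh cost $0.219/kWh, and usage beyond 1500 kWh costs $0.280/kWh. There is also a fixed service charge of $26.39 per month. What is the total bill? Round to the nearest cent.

Usage = 51 kWh/day × 28 days = 1428 kWh
First 1000 kWh × $0.123 = $123.00
Next 428 kWh × $0.219 = $93.73
Remaining tier: 0 kWh (not reached)
Energy charge = $216.73; + service $26.39 = $243.12

$243.12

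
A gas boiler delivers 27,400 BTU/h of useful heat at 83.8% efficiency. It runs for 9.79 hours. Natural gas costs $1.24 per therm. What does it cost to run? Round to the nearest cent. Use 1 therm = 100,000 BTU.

Heat delivered = 27,400 BTU/h × 9.79 h = 268,246 BTU
Gas input = 268,246 / 0.838 = 320,103 BTU
= 320,103 / 100,000 = 3.201 therm
Cost = 3.201 × $1.24/therm = $3.97

$3.97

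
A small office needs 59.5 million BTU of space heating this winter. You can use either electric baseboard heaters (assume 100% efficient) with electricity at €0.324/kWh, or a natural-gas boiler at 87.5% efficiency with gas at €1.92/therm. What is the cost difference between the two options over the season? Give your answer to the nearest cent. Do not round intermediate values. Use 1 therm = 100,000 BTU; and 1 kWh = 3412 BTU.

€4344.46

Heat load = 59.5 × 10⁶ BTU = 59,500,000 BTU
Gas: input = 59,500,000 / 0.875 = 68,000,000 BTU = 680 therm → 680 × €1.92 = €1,305.60
Electric: 59,500,000 BTU / 3412 = 17,440 kWh → × €0.324 = €5,650.06
Difference = |€1,305.60 − €5,650.06| = €4,344.46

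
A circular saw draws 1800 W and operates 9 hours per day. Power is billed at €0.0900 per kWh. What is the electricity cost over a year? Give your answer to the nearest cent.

Energy = 1800 W × 9 h/day × 365 days = 5,913,000 Wh = 5,913 kWh
Cost = 5,913 kWh × €0.0900/kWh = €532.17

€532.17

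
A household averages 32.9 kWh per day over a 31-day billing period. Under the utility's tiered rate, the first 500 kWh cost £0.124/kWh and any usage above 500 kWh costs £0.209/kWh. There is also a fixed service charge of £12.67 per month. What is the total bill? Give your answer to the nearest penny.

£183.33

Usage = 32.9 kWh/day × 31 days = 1019.9 kWh
First 500 kWh × £0.124 = £62.00
Remaining 519.9 kWh × £0.209 = £108.66
Energy charge = £170.66; + service £12.67 = £183.33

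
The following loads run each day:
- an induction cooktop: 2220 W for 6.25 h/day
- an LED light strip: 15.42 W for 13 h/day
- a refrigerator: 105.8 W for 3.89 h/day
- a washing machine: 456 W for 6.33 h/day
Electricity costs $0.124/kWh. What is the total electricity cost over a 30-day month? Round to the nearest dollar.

$65

induction cooktop: 2220 W × 6.25 h × 30 d = 416,250 Wh = 416.2 kWh
LED light strip: 15.42 W × 13 h × 30 d = 6,014 Wh = 6.014 kWh
refrigerator: 105.8 W × 3.89 h × 30 d = 12,347 Wh = 12.35 kWh
washing machine: 456 W × 6.33 h × 30 d = 86,594 Wh = 86.59 kWh
Total energy = 416.2 + 6.014 + 12.35 + 86.59 = 521.2 kWh
Cost = 521.2 kWh × $0.124 = $64.63 ≈ $65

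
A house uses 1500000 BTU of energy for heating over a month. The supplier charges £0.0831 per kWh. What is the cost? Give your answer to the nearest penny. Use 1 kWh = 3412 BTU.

£36.53

1500000 BTU × (0.00029308 kWh/BTU) = 439.6 kWh
Cost = 439.6 kWh × £0.0831/kWh = £36.53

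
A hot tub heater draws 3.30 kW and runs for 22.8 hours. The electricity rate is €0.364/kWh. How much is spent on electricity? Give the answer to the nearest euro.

€27

Energy = 3300 W × 22.8 h = 75,240 Wh = 75.24 kWh
Cost = 75.24 kWh × €0.364/kWh = €27.39 ≈ €27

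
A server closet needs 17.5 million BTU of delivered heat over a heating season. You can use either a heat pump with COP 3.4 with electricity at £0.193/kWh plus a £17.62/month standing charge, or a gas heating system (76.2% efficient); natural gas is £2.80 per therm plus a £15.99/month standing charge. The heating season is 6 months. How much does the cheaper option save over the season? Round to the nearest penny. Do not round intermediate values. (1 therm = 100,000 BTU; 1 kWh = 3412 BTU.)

Heat load = 17.5 × 10⁶ BTU = 17,500,000 BTU
Gas: input = 17,500,000 / 0.762 = 22,965,879 BTU = 229.7 therm → 229.7 × £2.80 = £643.04; + 6 × £15.99 standing = £738.98
Heat pump: 17,500,000 BTU / 3412 = 5,129 kWh heat; / 3.4 = 1,509 kWh in → × £0.193 = £291.14; + 6 × £17.62 standing = £396.86
Difference = |£738.98 − £396.86| = £342.12

£342.12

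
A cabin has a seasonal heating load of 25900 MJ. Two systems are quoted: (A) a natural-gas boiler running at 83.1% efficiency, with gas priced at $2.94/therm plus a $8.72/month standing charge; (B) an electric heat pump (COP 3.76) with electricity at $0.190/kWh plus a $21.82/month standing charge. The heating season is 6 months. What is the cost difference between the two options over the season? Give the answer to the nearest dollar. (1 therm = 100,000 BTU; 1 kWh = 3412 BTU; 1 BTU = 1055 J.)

Heat load = 25900 MJ = 25,900,000,000 J / 1055 = 24,549,763 BTU
Gas: input = 24,549,763 / 0.831 = 29,542,434 BTU = 295.4 therm → 295.4 × $2.94 = $868.55; + 6 × $8.72 standing = $920.87
Heat pump: 24,549,763 BTU / 3412 = 7,195 kWh heat; / 3.76 = 1,914 kWh in → × $0.190 = $363.58; + 6 × $21.82 standing = $494.50
Difference = |$920.87 − $494.50| = $426.36 ≈ $426

$426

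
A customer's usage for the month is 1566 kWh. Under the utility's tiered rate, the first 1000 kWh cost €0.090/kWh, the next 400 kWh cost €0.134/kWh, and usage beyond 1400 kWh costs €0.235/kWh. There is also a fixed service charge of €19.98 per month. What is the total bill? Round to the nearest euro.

First 1000 kWh × €0.090 = €90.00
Next 400 kWh × €0.134 = €53.60
Remaining 166 kWh × €0.235 = €39.01
Energy charge = €182.61; + service €19.98 = €202.59 ≈ €203

€203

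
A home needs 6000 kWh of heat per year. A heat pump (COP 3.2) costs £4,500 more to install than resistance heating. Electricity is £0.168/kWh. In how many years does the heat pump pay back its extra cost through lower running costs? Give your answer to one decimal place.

6.5 years

Resistance: 6000 kWh × £0.168 = £1,008.00/yr
Heat pump: 6000 / 3.2 = 1875 kWh in → × £0.168 = £315.00/yr
Annual savings = £693.00
Payback = £4,500 / £693.00 = 6.49 years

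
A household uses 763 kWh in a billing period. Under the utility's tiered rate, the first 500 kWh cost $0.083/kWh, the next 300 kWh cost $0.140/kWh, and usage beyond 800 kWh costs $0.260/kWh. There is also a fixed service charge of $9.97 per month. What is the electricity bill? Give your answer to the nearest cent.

$88.29

First 500 kWh × $0.083 = $41.50
Next 263 kWh × $0.140 = $36.82
Remaining tier: 0 kWh (not reached)
Energy charge = $78.32; + service $9.97 = $88.29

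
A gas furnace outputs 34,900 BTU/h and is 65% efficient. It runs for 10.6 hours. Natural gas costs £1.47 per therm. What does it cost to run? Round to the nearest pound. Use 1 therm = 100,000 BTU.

£8

Heat delivered = 34,900 BTU/h × 10.6 h = 369,940 BTU
Gas input = 369,940 / 0.65 = 569,138 BTU
= 569,138 / 100,000 = 5.691 therm
Cost = 5.691 × £1.47/therm = £8.37 ≈ £8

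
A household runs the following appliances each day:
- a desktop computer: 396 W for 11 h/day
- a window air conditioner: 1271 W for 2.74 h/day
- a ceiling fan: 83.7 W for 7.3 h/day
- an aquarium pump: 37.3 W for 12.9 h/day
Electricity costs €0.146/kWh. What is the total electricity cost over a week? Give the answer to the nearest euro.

desktop computer: 396 W × 11 h × 7 d = 30,492 Wh = 30.49 kWh
window air conditioner: 1271 W × 2.74 h × 7 d = 24,378 Wh = 24.38 kWh
ceiling fan: 83.7 W × 7.3 h × 7 d = 4,277 Wh = 4.277 kWh
aquarium pump: 37.3 W × 12.9 h × 7 d = 3,368 Wh = 3.368 kWh
Total energy = 30.49 + 24.38 + 4.277 + 3.368 = 62.52 kWh
Cost = 62.52 kWh × €0.146 = €9.13 ≈ €9

€9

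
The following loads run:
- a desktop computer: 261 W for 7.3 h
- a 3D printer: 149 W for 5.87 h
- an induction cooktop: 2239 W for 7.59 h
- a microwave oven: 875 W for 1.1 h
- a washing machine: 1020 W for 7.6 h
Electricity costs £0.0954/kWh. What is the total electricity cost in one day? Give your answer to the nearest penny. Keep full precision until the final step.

£2.72

desktop computer: 261 W × 7.3 h = 1,905 Wh = 1.905 kWh
3D printer: 149 W × 5.87 h = 875 Wh = 0.8746 kWh
induction cooktop: 2239 W × 7.59 h = 16,994 Wh = 16.99 kWh
microwave oven: 875 W × 1.1 h = 963 Wh = 0.9625 kWh
washing machine: 1020 W × 7.6 h = 7,752 Wh = 7.752 kWh
Total energy = 1.905 + 0.8746 + 16.99 + 0.9625 + 7.752 = 28.49 kWh
Cost = 28.49 kWh × £0.0954 = £2.72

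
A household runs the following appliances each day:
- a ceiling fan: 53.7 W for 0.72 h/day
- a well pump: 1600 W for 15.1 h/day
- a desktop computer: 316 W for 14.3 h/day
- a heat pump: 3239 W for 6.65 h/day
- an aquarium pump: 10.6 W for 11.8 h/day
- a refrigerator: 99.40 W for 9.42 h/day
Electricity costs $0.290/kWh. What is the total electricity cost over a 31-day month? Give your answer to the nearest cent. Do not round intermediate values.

ceiling fan: 53.7 W × 0.72 h × 31 d = 1,199 Wh = 1.199 kWh
well pump: 1600 W × 15.1 h × 31 d = 748,960 Wh = 749 kWh
desktop computer: 316 W × 14.3 h × 31 d = 140,083 Wh = 140.1 kWh
heat pump: 3239 W × 6.65 h × 31 d = 667,720 Wh = 667.7 kWh
aquarium pump: 10.6 W × 11.8 h × 31 d = 3,877 Wh = 3.877 kWh
refrigerator: 99.40 W × 9.42 h × 31 d = 29,027 Wh = 29.03 kWh
Total energy = 1.199 + 749 + 140.1 + 667.7 + 3.877 + 29.03 = 1,591 kWh
Cost = 1,591 kWh × $0.290 = $461.35

$461.35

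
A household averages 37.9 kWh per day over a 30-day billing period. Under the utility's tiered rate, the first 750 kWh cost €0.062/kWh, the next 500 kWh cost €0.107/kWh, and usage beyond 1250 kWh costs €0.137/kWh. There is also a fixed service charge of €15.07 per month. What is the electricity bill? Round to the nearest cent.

€102.98

Usage = 37.9 kWh/day × 30 days = 1137 kWh
First 750 kWh × €0.062 = €46.50
Next 387 kWh × €0.107 = €41.41
Remaining tier: 0 kWh (not reached)
Energy charge = €87.91; + service €15.07 = €102.98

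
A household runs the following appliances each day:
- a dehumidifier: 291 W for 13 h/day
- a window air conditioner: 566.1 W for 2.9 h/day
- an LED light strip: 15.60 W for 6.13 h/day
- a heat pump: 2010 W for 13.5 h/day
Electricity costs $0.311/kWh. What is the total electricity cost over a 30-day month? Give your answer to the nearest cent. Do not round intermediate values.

$304.67

dehumidifier: 291 W × 13 h × 30 d = 113,490 Wh = 113.5 kWh
window air conditioner: 566.1 W × 2.9 h × 30 d = 49,251 Wh = 49.25 kWh
LED light strip: 15.60 W × 6.13 h × 30 d = 2,869 Wh = 2.869 kWh
heat pump: 2010 W × 13.5 h × 30 d = 814,050 Wh = 814 kWh
Total energy = 113.5 + 49.25 + 2.869 + 814 = 979.7 kWh
Cost = 979.7 kWh × $0.311 = $304.67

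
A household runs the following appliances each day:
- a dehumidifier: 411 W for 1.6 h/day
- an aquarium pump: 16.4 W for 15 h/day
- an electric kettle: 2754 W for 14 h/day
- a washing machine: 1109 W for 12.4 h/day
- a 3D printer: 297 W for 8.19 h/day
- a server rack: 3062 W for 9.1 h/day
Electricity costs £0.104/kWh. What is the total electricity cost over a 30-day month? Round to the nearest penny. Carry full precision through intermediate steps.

dehumidifier: 411 W × 1.6 h × 30 d = 19,728 Wh = 19.73 kWh
aquarium pump: 16.4 W × 15 h × 30 d = 7,380 Wh = 7.38 kWh
electric kettle: 2754 W × 14 h × 30 d = 1,156,680 Wh = 1,157 kWh
washing machine: 1109 W × 12.4 h × 30 d = 412,548 Wh = 412.5 kWh
3D printer: 297 W × 8.19 h × 30 d = 72,973 Wh = 72.97 kWh
server rack: 3062 W × 9.1 h × 30 d = 835,926 Wh = 835.9 kWh
Total energy = 19.73 + 7.38 + 1,157 + 412.5 + 72.97 + 835.9 = 2,505 kWh
Cost = 2,505 kWh × £0.104 = £260.54

£260.54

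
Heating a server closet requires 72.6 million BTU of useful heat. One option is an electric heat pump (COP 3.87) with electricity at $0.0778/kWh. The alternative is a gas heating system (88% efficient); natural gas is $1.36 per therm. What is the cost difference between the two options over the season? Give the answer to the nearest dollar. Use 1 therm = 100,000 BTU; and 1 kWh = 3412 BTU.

Heat load = 72.6 × 10⁶ BTU = 72,600,000 BTU
Gas: input = 72,600,000 / 0.88 = 82,500,000 BTU = 825 therm → 825 × $1.36 = $1,122.00
Heat pump: 72,600,000 BTU / 3412 = 21,280 kWh heat; / 3.87 = 5,498 kWh in → × $0.0778 = $427.76
Difference = |$1,122.00 − $427.76| = $694.24 ≈ $694

$694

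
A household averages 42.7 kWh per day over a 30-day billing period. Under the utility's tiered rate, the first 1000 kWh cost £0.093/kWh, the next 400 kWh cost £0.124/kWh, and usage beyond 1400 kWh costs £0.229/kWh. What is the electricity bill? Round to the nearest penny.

Usage = 42.7 kWh/day × 30 days = 1281 kWh
First 1000 kWh × £0.093 = £93.00
Next 281 kWh × £0.124 = £34.84
Remaining tier: 0 kWh (not reached)
Total = £127.84

£127.84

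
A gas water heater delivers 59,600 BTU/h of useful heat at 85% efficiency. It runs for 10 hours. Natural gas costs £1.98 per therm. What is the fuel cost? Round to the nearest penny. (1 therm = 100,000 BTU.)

Heat delivered = 59,600 BTU/h × 10 h = 596,000 BTU
Gas input = 596,000 / 0.85 = 701,176 BTU
= 701,176 / 100,000 = 7.012 therm
Cost = 7.012 × £1.98/therm = £13.88

£13.88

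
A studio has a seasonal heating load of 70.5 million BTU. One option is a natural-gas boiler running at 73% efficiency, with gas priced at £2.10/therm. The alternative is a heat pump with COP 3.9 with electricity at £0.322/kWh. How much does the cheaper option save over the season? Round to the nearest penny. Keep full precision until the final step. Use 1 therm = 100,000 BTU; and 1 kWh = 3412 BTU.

£322.11

Heat load = 70.5 × 10⁶ BTU = 70,500,000 BTU
Gas: input = 70,500,000 / 0.73 = 96,575,342 BTU = 965.8 therm → 965.8 × £2.10 = £2,028.08
Heat pump: 70,500,000 BTU / 3412 = 20,660 kWh heat; / 3.9 = 5,298 kWh in → × £0.322 = £1,705.97
Difference = |£2,028.08 − £1,705.97| = £322.11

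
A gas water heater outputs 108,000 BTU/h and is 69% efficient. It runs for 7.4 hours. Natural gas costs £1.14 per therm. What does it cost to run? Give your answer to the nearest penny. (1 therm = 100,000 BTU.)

Heat delivered = 108,000 BTU/h × 7.4 h = 799,200 BTU
Gas input = 799,200 / 0.69 = 1,158,261 BTU
= 1,158,261 / 100,000 = 11.58 therm
Cost = 11.58 × £1.14/therm = £13.20

£13.20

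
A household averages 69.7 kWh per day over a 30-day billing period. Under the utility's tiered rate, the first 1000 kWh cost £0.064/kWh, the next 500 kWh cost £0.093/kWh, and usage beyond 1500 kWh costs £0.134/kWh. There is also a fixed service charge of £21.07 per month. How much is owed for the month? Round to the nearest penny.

Usage = 69.7 kWh/day × 30 days = 2091 kWh
First 1000 kWh × £0.064 = £64.00
Next 500 kWh × £0.093 = £46.50
Remaining 591 kWh × £0.134 = £79.19
Energy charge = £189.69; + service £21.07 = £210.76

£210.76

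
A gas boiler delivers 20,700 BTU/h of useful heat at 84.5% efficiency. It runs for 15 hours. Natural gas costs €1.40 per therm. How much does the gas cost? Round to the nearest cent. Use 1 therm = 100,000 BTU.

Heat delivered = 20,700 BTU/h × 15 h = 310,500 BTU
Gas input = 310,500 / 0.845 = 367,456 BTU
= 367,456 / 100,000 = 3.675 therm
Cost = 3.675 × €1.40/therm = €5.14

€5.14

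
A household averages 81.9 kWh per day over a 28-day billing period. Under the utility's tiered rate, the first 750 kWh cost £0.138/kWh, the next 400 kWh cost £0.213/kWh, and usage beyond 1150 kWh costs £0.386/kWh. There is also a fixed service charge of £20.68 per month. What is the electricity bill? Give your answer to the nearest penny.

£650.66

Usage = 81.9 kWh/day × 28 days = 2293.2 kWh
First 750 kWh × £0.138 = £103.50
Next 400 kWh × £0.213 = £85.20
Remaining 1143.2 kWh × £0.386 = £441.28
Energy charge = £629.98; + service £20.68 = £650.66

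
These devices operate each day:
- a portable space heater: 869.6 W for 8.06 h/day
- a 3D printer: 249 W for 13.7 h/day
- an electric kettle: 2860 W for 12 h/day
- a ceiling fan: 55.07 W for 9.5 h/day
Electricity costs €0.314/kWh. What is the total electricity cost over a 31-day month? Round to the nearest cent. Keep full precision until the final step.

portable space heater: 869.6 W × 8.06 h × 31 d = 217,278 Wh = 217.3 kWh
3D printer: 249 W × 13.7 h × 31 d = 105,750 Wh = 105.8 kWh
electric kettle: 2860 W × 12 h × 31 d = 1,063,920 Wh = 1,064 kWh
ceiling fan: 55.07 W × 9.5 h × 31 d = 16,218 Wh = 16.22 kWh
Total energy = 217.3 + 105.8 + 1,064 + 16.22 = 1,403 kWh
Cost = 1,403 kWh × €0.314 = €440.59

€440.59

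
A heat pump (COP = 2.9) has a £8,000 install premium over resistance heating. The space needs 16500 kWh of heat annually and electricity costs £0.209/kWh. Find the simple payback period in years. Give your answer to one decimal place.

3.5 years

Resistance: 16500 kWh × £0.209 = £3,448.50/yr
Heat pump: 16500 / 2.9 = 5690 kWh in → × £0.209 = £1,189.14/yr
Annual savings = £2,259.36
Payback = £8,000 / £2,259.36 = 3.54 years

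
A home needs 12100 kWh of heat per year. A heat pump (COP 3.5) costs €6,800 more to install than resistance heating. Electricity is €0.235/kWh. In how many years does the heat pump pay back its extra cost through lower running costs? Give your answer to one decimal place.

Resistance: 12100 kWh × €0.235 = €2,843.50/yr
Heat pump: 12100 / 3.5 = 3457 kWh in → × €0.235 = €812.43/yr
Annual savings = €2,031.07
Payback = €6,800 / €2,031.07 = 3.35 years

3.3 years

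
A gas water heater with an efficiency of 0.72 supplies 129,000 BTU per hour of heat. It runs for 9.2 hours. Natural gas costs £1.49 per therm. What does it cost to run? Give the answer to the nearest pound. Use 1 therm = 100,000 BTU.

£25

Heat delivered = 129,000 BTU/h × 9.2 h = 1,186,800 BTU
Gas input = 1,186,800 / 0.72 = 1,648,333 BTU
= 1,648,333 / 100,000 = 16.48 therm
Cost = 16.48 × £1.49/therm = £24.56 ≈ £25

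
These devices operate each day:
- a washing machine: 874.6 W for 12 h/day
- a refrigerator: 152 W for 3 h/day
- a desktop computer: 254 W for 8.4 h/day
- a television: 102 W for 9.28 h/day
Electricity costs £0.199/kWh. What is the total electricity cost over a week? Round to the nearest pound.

£20

washing machine: 874.6 W × 12 h × 7 d = 73,466 Wh = 73.47 kWh
refrigerator: 152 W × 3 h × 7 d = 3,192 Wh = 3.192 kWh
desktop computer: 254 W × 8.4 h × 7 d = 14,935 Wh = 14.94 kWh
television: 102 W × 9.28 h × 7 d = 6,626 Wh = 6.626 kWh
Total energy = 73.47 + 3.192 + 14.94 + 6.626 = 98.22 kWh
Cost = 98.22 kWh × £0.199 = £19.55 ≈ £20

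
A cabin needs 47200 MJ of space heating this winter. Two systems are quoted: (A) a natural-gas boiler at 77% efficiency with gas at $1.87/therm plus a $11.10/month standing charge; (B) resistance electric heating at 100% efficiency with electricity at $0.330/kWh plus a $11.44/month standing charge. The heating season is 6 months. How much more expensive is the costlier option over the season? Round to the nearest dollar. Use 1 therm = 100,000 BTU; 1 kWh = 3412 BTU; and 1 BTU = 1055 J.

$3243

Heat load = 47200 MJ = 47,200,000,000 J / 1055 = 44,739,336 BTU
Gas: input = 44,739,336 / 0.77 = 58,103,034 BTU = 581 therm → 581 × $1.87 = $1,086.53; + 6 × $11.10 standing = $1,153.13
Electric: 44,739,336 BTU / 3412 = 13,110 kWh → × $0.330 = $4,327.08; + 6 × $11.44 standing = $4,395.72
Difference = |$1,153.13 − $4,395.72| = $3,242.59 ≈ $3243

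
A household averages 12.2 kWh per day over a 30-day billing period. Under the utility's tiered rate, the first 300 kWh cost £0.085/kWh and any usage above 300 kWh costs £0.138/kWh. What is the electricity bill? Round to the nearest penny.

£34.61

Usage = 12.2 kWh/day × 30 days = 366 kWh
First 300 kWh × £0.085 = £25.50
Remaining 66 kWh × £0.138 = £9.11
Total = £34.61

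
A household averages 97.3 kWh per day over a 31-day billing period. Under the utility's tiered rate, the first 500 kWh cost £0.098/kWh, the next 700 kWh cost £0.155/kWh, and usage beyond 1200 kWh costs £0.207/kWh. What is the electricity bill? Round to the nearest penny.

£533.47

Usage = 97.3 kWh/day × 31 days = 3016.3 kWh
First 500 kWh × £0.098 = £49.00
Next 700 kWh × £0.155 = £108.50
Remaining 1816.3 kWh × £0.207 = £375.97
Total = £533.47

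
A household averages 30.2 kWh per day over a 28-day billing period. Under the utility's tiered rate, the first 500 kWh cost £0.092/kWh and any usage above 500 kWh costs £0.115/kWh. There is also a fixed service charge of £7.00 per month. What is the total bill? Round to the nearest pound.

£93

Usage = 30.2 kWh/day × 28 days = 845.6 kWh
First 500 kWh × £0.092 = £46.00
Remaining 345.6 kWh × £0.115 = £39.74
Energy charge = £85.74; + service £7.00 = £92.74 ≈ £93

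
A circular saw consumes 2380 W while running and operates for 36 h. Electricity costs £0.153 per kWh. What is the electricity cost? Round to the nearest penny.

£13.11

Energy = 2380 W × 36 h = 85,680 Wh = 85.68 kWh
Cost = 85.68 kWh × £0.153/kWh = £13.11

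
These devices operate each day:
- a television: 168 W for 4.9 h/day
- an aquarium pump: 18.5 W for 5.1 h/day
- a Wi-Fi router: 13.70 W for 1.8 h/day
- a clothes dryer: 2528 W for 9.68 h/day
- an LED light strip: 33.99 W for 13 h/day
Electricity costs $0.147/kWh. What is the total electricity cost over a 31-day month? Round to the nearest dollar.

television: 168 W × 4.9 h × 31 d = 25,519 Wh = 25.52 kWh
aquarium pump: 18.5 W × 5.1 h × 31 d = 2,925 Wh = 2.925 kWh
Wi-Fi router: 13.70 W × 1.8 h × 31 d = 764 Wh = 0.7645 kWh
clothes dryer: 2528 W × 9.68 h × 31 d = 758,602 Wh = 758.6 kWh
LED light strip: 33.99 W × 13 h × 31 d = 13,698 Wh = 13.7 kWh
Total energy = 25.52 + 2.925 + 0.7645 + 758.6 + 13.7 = 801.5 kWh
Cost = 801.5 kWh × $0.147 = $117.82 ≈ $118

$118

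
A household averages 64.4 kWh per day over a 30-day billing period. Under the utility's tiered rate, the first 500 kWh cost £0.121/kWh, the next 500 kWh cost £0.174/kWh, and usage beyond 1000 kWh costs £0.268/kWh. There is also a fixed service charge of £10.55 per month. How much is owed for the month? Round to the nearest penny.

Usage = 64.4 kWh/day × 30 days = 1932 kWh
First 500 kWh × £0.121 = £60.50
Next 500 kWh × £0.174 = £87.00
Remaining 932 kWh × £0.268 = £249.78
Energy charge = £397.28; + service £10.55 = £407.83

£407.83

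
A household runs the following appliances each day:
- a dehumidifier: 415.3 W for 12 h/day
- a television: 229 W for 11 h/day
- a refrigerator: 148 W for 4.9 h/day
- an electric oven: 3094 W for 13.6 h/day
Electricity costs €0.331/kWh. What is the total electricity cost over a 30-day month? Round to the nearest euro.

€500

dehumidifier: 415.3 W × 12 h × 30 d = 149,508 Wh = 149.5 kWh
television: 229 W × 11 h × 30 d = 75,570 Wh = 75.57 kWh
refrigerator: 148 W × 4.9 h × 30 d = 21,756 Wh = 21.76 kWh
electric oven: 3094 W × 13.6 h × 30 d = 1,262,352 Wh = 1,262 kWh
Total energy = 149.5 + 75.57 + 21.76 + 1,262 = 1,509 kWh
Cost = 1,509 kWh × €0.331 = €499.54 ≈ €500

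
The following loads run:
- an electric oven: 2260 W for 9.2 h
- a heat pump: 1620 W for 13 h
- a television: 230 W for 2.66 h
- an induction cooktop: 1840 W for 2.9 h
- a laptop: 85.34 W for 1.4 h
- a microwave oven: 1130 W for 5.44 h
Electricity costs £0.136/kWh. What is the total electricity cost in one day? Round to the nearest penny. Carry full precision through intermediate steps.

£7.35

electric oven: 2260 W × 9.2 h = 20,792 Wh = 20.79 kWh
heat pump: 1620 W × 13 h = 21,060 Wh = 21.06 kWh
television: 230 W × 2.66 h = 612 Wh = 0.6118 kWh
induction cooktop: 1840 W × 2.9 h = 5,336 Wh = 5.336 kWh
laptop: 85.34 W × 1.4 h = 119 Wh = 0.1195 kWh
microwave oven: 1130 W × 5.44 h = 6,147 Wh = 6.147 kWh
Total energy = 20.79 + 21.06 + 0.6118 + 5.336 + 0.1195 + 6.147 = 54.07 kWh
Cost = 54.07 kWh × £0.136 = £7.35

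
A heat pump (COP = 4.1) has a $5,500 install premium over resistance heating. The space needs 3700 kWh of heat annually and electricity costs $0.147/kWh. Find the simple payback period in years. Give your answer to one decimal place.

Resistance: 3700 kWh × $0.147 = $543.90/yr
Heat pump: 3700 / 4.1 = 902.4 kWh in → × $0.147 = $132.66/yr
Annual savings = $411.24
Payback = $5,500 / $411.24 = 13.4 years

13.4 years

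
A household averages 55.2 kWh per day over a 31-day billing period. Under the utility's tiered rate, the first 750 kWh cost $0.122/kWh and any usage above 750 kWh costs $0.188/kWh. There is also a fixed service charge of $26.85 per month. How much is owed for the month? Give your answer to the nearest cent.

$299.06

Usage = 55.2 kWh/day × 31 days = 1711.2 kWh
First 750 kWh × $0.122 = $91.50
Remaining 961.2 kWh × $0.188 = $180.71
Energy charge = $272.21; + service $26.85 = $299.06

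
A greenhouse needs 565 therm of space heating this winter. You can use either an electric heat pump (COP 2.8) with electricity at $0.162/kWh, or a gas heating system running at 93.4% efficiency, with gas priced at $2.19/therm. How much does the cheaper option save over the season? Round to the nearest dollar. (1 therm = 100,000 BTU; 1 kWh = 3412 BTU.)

$367

Heat load = 565 therm × 100,000 = 56,500,000 BTU
Gas: input = 56,500,000 / 0.934 = 60,492,505 BTU = 604.9 therm → 604.9 × $2.19 = $1,324.79
Heat pump: 56,500,000 BTU / 3412 = 16,560 kWh heat; / 2.8 = 5,914 kWh in → × $0.162 = $958.07
Difference = |$1,324.79 − $958.07| = $366.72 ≈ $367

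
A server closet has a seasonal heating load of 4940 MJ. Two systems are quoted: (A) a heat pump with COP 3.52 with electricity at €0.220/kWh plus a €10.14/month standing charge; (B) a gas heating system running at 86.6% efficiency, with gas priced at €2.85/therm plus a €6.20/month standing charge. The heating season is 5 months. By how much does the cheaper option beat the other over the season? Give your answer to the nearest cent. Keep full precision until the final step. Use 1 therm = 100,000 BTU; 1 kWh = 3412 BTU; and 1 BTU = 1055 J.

Heat load = 4940 MJ = 4,940,000,000 J / 1055 = 4,682,464 BTU
Gas: input = 4,682,464 / 0.866 = 5,407,003 BTU = 54.07 therm → 54.07 × €2.85 = €154.10; + 5 × €6.20 standing = €185.10
Heat pump: 4,682,464 BTU / 3412 = 1,372 kWh heat; / 3.52 = 389.9 kWh in → × €0.220 = €85.77; + 5 × €10.14 standing = €136.47
Difference = |€185.10 − €136.47| = €48.63

€48.63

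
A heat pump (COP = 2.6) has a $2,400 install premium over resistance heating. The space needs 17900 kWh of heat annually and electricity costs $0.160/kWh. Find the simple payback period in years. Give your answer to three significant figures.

1.36 years

Resistance: 17900 kWh × $0.160 = $2,864.00/yr
Heat pump: 17900 / 2.6 = 6885 kWh in → × $0.160 = $1,101.54/yr
Annual savings = $1,762.46
Payback = $2,400 / $1,762.46 = 1.36 years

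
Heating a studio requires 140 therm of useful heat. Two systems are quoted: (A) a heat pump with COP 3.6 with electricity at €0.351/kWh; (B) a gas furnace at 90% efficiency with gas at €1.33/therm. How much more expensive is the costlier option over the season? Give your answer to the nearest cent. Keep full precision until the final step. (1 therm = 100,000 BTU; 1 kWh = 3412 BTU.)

Heat load = 140 therm × 100,000 = 14,000,000 BTU
Gas: input = 14,000,000 / 0.90 = 15,555,556 BTU = 155.6 therm → 155.6 × €1.33 = €206.89
Heat pump: 14,000,000 BTU / 3412 = 4,103 kWh heat; / 3.6 = 1,140 kWh in → × €0.351 = €400.06
Difference = |€206.89 − €400.06| = €193.17

€193.17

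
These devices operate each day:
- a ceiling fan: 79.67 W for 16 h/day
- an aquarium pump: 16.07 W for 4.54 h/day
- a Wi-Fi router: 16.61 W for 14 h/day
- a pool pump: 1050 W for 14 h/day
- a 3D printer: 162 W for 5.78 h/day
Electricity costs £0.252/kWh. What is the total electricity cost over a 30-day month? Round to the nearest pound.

ceiling fan: 79.67 W × 16 h × 30 d = 38,242 Wh = 38.24 kWh
aquarium pump: 16.07 W × 4.54 h × 30 d = 2,189 Wh = 2.189 kWh
Wi-Fi router: 16.61 W × 14 h × 30 d = 6,976 Wh = 6.976 kWh
pool pump: 1050 W × 14 h × 30 d = 441,000 Wh = 441 kWh
3D printer: 162 W × 5.78 h × 30 d = 28,091 Wh = 28.09 kWh
Total energy = 38.24 + 2.189 + 6.976 + 441 + 28.09 = 516.5 kWh
Cost = 516.5 kWh × £0.252 = £130.16 ≈ £130

£130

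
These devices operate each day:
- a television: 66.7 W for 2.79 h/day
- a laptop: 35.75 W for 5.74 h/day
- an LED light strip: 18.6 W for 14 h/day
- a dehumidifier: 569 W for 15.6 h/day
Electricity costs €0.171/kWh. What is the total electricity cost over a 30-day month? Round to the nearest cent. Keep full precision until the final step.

television: 66.7 W × 2.79 h × 30 d = 5,583 Wh = 5.583 kWh
laptop: 35.75 W × 5.74 h × 30 d = 6,156 Wh = 6.156 kWh
LED light strip: 18.6 W × 14 h × 30 d = 7,812 Wh = 7.812 kWh
dehumidifier: 569 W × 15.6 h × 30 d = 266,292 Wh = 266.3 kWh
Total energy = 5.583 + 6.156 + 7.812 + 266.3 = 285.8 kWh
Cost = 285.8 kWh × €0.171 = €48.88

€48.88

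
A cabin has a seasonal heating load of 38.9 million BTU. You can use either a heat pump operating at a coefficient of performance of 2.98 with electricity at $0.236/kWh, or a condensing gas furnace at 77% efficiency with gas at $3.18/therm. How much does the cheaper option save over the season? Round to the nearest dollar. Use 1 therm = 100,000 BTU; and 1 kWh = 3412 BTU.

Heat load = 38.9 × 10⁶ BTU = 38,900,000 BTU
Gas: input = 38,900,000 / 0.77 = 50,519,481 BTU = 505.2 therm → 505.2 × $3.18 = $1,606.52
Heat pump: 38,900,000 BTU / 3412 = 11,400 kWh heat; / 2.98 = 3,826 kWh in → × $0.236 = $902.89
Difference = |$1,606.52 − $902.89| = $703.63 ≈ $704

$704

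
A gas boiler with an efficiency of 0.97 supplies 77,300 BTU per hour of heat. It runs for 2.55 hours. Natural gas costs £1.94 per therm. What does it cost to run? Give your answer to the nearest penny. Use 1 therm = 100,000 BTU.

£3.94

Heat delivered = 77,300 BTU/h × 2.55 h = 197,115 BTU
Gas input = 197,115 / 0.97 = 203,211 BTU
= 203,211 / 100,000 = 2.032 therm
Cost = 2.032 × £1.94/therm = £3.94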